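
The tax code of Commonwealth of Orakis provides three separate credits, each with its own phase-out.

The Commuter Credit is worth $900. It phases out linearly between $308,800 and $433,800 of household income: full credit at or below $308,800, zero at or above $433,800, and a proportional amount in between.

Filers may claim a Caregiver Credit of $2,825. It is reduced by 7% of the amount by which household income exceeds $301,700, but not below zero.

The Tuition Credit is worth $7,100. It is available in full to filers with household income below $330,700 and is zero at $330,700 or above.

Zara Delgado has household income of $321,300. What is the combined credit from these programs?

$9,363

Commuter Credit: $321,300 is $12,500 into a $125,000 phase-out range, leaving 112,500/125,000 of the credit: $900 × 112,500/125,000 = $810.
Caregiver Credit: 7% of the $19,600 excess over $301,700 is $1,372; credit = $2,825 − $1,372 = $1,453.
Tuition Credit: $321,300 is below the $330,700 cutoff, so the full $7,100 applies.
Total: $810 + $1,453 + $7,100 = $9,363.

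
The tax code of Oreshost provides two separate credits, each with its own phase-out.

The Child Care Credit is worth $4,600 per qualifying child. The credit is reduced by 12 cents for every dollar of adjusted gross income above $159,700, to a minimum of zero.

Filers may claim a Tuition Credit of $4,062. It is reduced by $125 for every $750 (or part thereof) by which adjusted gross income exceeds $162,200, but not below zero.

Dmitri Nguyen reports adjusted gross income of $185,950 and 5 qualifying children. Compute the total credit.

$19,912

Child Care Credit: base = 5 × $4,600 = $23,000. 12% of the $26,250 excess over $159,700 is $3,150; credit = $23,000 − $3,150 = $19,850.
Tuition Credit: income exceeds $162,200 by $23,750, which is 32 full-or-partial $750 increments; reduction = 32 × $125 = $4,000, leaving $62.
Total: $19,850 + $62 = $19,912.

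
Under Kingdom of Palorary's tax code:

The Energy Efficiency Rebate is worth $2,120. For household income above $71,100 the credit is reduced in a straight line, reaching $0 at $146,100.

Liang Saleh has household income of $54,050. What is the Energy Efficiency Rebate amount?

Energy Efficiency Rebate: $54,050 is at or below the $71,100 threshold, so the full $2,120 applies.

$2,120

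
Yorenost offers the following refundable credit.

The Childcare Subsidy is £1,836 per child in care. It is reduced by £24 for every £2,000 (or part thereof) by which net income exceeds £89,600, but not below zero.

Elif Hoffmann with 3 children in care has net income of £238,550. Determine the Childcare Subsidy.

£3,708

Childcare Subsidy: base = 3 × £1,836 = £5,508. income exceeds £89,600 by £148,950, which is 75 full-or-partial £2,000 increments; reduction = 75 × £24 = £1,800, leaving £3,708.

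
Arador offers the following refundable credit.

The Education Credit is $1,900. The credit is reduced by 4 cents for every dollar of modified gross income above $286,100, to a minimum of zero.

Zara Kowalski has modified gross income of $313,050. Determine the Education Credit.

$822

Education Credit: 4% of the $26,950 excess over $286,100 is $1,078; credit = $1,900 − $1,078 = $822.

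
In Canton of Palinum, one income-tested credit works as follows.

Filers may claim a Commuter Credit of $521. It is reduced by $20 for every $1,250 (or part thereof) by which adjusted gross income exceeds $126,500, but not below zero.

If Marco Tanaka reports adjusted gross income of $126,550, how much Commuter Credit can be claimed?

Commuter Credit: income exceeds $126,500 by $50, which is 1 full-or-partial $1,250 increment; reduction = 1 × $20 = $20, leaving $501.

$501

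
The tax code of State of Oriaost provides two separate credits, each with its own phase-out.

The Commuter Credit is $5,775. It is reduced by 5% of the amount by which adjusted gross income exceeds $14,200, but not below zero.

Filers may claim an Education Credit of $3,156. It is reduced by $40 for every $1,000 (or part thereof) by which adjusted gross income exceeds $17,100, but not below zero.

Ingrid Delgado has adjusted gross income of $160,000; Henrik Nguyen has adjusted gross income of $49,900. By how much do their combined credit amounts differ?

Ingrid ($160,000): Commuter Credit: 5% of the $145,800 excess over $14,200 is $7,290 ≥ base, so the credit is $0. Education Credit: income exceeds $17,100 by $142,900 → 143 increments × $40 = $5,720 ≥ base, so the credit is $0. total $0 + $0 = $0
Henrik ($49,900): Commuter Credit: 5% of the $35,700 excess over $14,200 is $1,785; credit = $5,775 − $1,785 = $3,990. Education Credit: income exceeds $17,100 by $32,800, which is 33 full-or-partial $1,000 increments; reduction = 33 × $40 = $1,320, leaving $1,836. total $3,990 + $1,836 = $5,826
Difference: |$0 − $5,826| = $5,826.

$5,826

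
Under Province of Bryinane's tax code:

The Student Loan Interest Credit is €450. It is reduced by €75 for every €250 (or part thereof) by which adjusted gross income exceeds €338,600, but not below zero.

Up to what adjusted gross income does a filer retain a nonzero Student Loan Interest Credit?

€339,850

After 5 increments the reduction is 5 × €75 = €375, leaving €75; one more increment wipes it out. Increment 5 ends at excess 5 × €250 = €1,250, so the highest qualifying income is €338,600 + €1,250 = €339,850.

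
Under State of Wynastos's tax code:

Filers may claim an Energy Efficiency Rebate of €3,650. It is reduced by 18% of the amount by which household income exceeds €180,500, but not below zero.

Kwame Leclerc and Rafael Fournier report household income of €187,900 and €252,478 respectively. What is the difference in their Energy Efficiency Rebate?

Kwame (€187,900): Energy Efficiency Rebate: 18% of the €7,400 excess over €180,500 is €1,332; credit = €3,650 − €1,332 = €2,318.
Rafael (€252,478): Energy Efficiency Rebate: 18% of the €71,978 excess over €180,500 is €12,956.04 ≥ base, so the credit is €0.
Difference: |€2,318 − €0| = €2,318.

€2,318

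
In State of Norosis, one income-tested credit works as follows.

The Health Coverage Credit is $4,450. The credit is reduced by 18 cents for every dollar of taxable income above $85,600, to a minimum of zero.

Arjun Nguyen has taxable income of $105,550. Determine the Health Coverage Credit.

$859

Health Coverage Credit: 18% of the $19,950 excess over $85,600 is $3,591; credit = $4,450 − $3,591 = $859.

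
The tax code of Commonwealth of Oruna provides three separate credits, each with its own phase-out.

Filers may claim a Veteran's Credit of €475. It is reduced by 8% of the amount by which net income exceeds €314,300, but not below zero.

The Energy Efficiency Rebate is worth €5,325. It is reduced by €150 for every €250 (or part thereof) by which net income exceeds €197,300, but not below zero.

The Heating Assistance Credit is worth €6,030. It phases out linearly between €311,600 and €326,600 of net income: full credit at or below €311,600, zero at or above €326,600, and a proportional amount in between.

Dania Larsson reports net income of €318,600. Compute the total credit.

€3,347

Veteran's Credit: 8% of the €4,300 excess over €314,300 is €344; credit = €475 − €344 = €131.
Energy Efficiency Rebate: income exceeds €197,300 by €121,300 → 486 increments × €150 = €72,900 ≥ base, so the credit is €0.
Heating Assistance Credit: €318,600 is €7,000 into a €15,000 phase-out range, leaving 8,000/15,000 of the credit: €6,030 × 8,000/15,000 = €3,216.
Total: €131 + €0 + €3,216 = €3,347.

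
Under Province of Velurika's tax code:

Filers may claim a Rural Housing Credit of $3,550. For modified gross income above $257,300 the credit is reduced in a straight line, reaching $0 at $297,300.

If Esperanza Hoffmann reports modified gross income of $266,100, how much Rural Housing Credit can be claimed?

Rural Housing Credit: $266,100 is $8,800 into a $40,000 phase-out range, leaving 31,200/40,000 of the credit: $3,550 × 31,200/40,000 = $2,769.

$2,769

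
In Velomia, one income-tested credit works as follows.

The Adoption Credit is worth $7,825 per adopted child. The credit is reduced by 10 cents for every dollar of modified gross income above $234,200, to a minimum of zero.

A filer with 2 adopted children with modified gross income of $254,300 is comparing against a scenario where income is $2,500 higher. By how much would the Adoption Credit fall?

$250

At $254,300 — base = 2 × $7,825 = $15,650. 10% of the $20,100 excess over $234,200 is $2,010; credit = $15,650 − $2,010 = $13,640.
At $256,800 — base = 2 × $7,825 = $15,650. 10% of the $22,600 excess over $234,200 is $2,260; credit = $15,650 − $2,260 = $13,390.
Lost: $13,640 − $13,390 = $250.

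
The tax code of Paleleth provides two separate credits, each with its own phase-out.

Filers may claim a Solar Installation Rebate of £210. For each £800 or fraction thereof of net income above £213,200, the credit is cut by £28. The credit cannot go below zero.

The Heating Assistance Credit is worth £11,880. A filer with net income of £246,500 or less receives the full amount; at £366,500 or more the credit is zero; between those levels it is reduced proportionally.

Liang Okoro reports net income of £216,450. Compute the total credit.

Solar Installation Rebate: income exceeds £213,200 by £3,250, which is 5 full-or-partial £800 increments; reduction = 5 × £28 = £140, leaving £70.
Heating Assistance Credit: £216,450 is at or below the £246,500 threshold, so the full £11,880 applies.
Total: £70 + £11,880 = £11,950.

£11,950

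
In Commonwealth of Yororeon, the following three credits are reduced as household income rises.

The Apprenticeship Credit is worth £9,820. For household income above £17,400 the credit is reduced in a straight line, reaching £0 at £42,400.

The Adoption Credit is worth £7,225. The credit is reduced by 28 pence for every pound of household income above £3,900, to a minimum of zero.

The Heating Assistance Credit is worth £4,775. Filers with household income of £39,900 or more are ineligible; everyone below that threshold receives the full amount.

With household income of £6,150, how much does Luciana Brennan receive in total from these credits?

Apprenticeship Credit: £6,150 is at or below the £17,400 threshold, so the full £9,820 applies.
Adoption Credit: 28% of the £2,250 excess over £3,900 is £630; credit = £7,225 − £630 = £6,595.
Heating Assistance Credit: £6,150 is below the £39,900 cutoff, so the full £4,775 applies.
Total: £9,820 + £6,595 + £4,775 = £21,190.

£21,190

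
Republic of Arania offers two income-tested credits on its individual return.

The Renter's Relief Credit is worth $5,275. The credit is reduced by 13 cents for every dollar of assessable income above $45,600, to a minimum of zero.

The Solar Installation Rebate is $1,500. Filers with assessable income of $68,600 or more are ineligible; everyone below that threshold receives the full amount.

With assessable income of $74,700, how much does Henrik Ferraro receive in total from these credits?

$1,492

Renter's Relief Credit: 13% of the $29,100 excess over $45,600 is $3,783; credit = $5,275 − $3,783 = $1,492.
Solar Installation Rebate: $74,700 meets or exceeds the $68,600 cutoff, so the credit is $0.
Total: $1,492 + $0 = $1,492.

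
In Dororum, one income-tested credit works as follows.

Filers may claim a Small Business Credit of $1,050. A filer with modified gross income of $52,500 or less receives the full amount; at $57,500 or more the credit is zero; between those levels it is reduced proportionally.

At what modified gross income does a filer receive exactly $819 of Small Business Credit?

$53,600

$819 is 819/1,050 of the full $1,050, so 231/1,050 of the $5,000 range has been used: income = $52,500 + $5,000 × 231/1,050 = $53,600.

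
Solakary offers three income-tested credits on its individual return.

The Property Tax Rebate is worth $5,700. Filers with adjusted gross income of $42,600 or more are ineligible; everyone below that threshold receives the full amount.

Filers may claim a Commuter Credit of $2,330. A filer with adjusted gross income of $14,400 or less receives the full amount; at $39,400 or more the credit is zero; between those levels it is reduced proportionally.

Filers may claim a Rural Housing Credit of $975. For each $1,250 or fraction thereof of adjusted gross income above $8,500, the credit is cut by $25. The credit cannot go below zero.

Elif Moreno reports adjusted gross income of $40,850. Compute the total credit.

Property Tax Rebate: $40,850 is below the $42,600 cutoff, so the full $5,700 applies.
Commuter Credit: $40,850 is at or above $39,400, so the credit is $0.
Rural Housing Credit: income exceeds $8,500 by $32,350, which is 26 full-or-partial $1,250 increments; reduction = 26 × $25 = $650, leaving $325.
Total: $5,700 + $0 + $325 = $6,025.

$6,025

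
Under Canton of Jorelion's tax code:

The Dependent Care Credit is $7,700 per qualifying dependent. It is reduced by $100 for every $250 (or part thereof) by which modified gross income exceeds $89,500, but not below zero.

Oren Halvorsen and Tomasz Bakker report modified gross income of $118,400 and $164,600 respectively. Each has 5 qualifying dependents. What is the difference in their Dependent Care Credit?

$18,500

Oren ($118,400): Dependent Care Credit: base = 5 × $7,700 = $38,500. income exceeds $89,500 by $28,900, which is 116 full-or-partial $250 increments; reduction = 116 × $100 = $11,600, leaving $26,900.
Tomasz ($164,600): Dependent Care Credit: base = 5 × $7,700 = $38,500. income exceeds $89,500 by $75,100, which is 301 full-or-partial $250 increments; reduction = 301 × $100 = $30,100, leaving $8,400.
Difference: |$26,900 − $8,400| = $18,500.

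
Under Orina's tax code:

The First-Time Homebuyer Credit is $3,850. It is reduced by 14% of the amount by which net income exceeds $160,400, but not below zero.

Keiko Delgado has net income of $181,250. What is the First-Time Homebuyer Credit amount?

$931

First-Time Homebuyer Credit: 14% of the $20,850 excess over $160,400 is $2,919; credit = $3,850 − $2,919 = $931.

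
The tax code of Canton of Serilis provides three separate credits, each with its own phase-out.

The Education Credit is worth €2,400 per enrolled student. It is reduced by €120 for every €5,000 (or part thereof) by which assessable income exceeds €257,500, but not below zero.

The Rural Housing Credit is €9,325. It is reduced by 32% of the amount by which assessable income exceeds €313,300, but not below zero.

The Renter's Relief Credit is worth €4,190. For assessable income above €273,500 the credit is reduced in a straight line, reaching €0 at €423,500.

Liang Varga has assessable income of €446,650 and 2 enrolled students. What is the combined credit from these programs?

Education Credit: base = 2 × €2,400 = €4,800. income exceeds €257,500 by €189,150, which is 38 full-or-partial €5,000 increments; reduction = 38 × €120 = €4,560, leaving €240.
Rural Housing Credit: 32% of the €133,350 excess over €313,300 is €42,672 ≥ base, so the credit is €0.
Renter's Relief Credit: €446,650 is at or above €423,500, so the credit is €0.
Total: €240 + €0 + €0 = €240.

€240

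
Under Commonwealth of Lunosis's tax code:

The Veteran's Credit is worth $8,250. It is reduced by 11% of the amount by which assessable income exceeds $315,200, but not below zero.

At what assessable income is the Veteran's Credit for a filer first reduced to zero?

The credit falls by 11% of each dollar above $315,200, so it reaches zero when the excess is $8,250 / 11% = $75,000: income = $315,200 + $75,000 = $390,200.

$390,200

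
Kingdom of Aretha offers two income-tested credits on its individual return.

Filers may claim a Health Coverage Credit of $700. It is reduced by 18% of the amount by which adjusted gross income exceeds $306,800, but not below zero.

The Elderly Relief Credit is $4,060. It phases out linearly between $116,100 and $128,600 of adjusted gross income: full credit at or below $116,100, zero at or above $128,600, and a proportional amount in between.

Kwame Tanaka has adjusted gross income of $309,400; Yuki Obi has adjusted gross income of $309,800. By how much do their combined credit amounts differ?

$72

Kwame ($309,400): Health Coverage Credit: 18% of the $2,600 excess over $306,800 is $468; credit = $700 − $468 = $232. Elderly Relief Credit: $309,400 is at or above $128,600, so the credit is $0. total $232 + $0 = $232
Yuki ($309,800): Health Coverage Credit: 18% of the $3,000 excess over $306,800 is $540; credit = $700 − $540 = $160. Elderly Relief Credit: $309,800 is at or above $128,600, so the credit is $0. total $160 + $0 = $160
Difference: |$232 − $160| = $72.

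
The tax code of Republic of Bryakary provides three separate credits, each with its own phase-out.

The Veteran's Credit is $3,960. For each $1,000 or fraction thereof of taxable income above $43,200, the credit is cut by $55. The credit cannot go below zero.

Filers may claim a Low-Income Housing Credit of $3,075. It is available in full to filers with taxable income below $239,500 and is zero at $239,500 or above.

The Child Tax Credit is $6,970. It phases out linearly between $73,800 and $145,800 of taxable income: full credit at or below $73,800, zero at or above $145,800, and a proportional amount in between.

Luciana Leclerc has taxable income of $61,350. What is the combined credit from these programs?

$12,960

Veteran's Credit: income exceeds $43,200 by $18,150, which is 19 full-or-partial $1,000 increments; reduction = 19 × $55 = $1,045, leaving $2,915.
Low-Income Housing Credit: $61,350 is below the $239,500 cutoff, so the full $3,075 applies.
Child Tax Credit: $61,350 is at or below the $73,800 threshold, so the full $6,970 applies.
Total: $2,915 + $3,075 + $6,970 = $12,960.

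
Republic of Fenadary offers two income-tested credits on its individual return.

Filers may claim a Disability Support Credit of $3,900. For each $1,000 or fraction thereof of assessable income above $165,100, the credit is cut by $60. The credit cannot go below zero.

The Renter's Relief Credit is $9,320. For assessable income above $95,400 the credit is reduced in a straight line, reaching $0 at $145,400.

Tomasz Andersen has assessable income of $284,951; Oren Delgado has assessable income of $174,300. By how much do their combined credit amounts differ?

$3,300

Tomasz ($284,951): Disability Support Credit: income exceeds $165,100 by $119,851 → 120 increments × $60 = $7,200 ≥ base, so the credit is $0. Renter's Relief Credit: $284,951 is at or above $145,400, so the credit is $0. total $0 + $0 = $0
Oren ($174,300): Disability Support Credit: income exceeds $165,100 by $9,200, which is 10 full-or-partial $1,000 increments; reduction = 10 × $60 = $600, leaving $3,300. Renter's Relief Credit: $174,300 is at or above $145,400, so the credit is $0. total $3,300 + $0 = $3,300
Difference: |$0 − $3,300| = $3,300.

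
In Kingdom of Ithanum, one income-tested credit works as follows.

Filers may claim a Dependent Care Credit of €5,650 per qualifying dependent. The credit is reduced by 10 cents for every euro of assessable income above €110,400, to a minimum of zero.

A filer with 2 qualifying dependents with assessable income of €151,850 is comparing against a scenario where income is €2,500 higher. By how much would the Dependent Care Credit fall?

At €151,850 — base = 2 × €5,650 = €11,300. 10% of the €41,450 excess over €110,400 is €4,145; credit = €11,300 − €4,145 = €7,155.
At €154,350 — base = 2 × €5,650 = €11,300. 10% of the €43,950 excess over €110,400 is €4,395; credit = €11,300 − €4,395 = €6,905.
Lost: €7,155 − €6,905 = €250.

€250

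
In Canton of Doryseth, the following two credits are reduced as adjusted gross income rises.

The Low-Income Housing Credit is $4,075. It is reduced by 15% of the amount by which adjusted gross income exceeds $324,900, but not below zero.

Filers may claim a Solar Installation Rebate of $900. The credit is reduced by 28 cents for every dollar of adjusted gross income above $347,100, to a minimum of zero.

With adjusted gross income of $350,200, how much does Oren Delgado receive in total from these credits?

$312

Low-Income Housing Credit: 15% of the $25,300 excess over $324,900 is $3,795; credit = $4,075 − $3,795 = $280.
Solar Installation Rebate: 28% of the $3,100 excess over $347,100 is $868; credit = $900 − $868 = $32.
Total: $280 + $32 = $312.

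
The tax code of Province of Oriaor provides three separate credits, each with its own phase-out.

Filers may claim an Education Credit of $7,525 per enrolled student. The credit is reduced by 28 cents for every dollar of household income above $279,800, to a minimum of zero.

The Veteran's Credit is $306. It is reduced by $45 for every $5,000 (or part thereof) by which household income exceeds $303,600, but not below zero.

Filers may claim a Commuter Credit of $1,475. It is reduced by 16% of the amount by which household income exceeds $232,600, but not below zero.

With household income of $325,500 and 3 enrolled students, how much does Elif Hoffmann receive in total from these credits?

Education Credit: base = 3 × $7,525 = $22,575. 28% of the $45,700 excess over $279,800 is $12,796; credit = $22,575 − $12,796 = $9,779.
Veteran's Credit: income exceeds $303,600 by $21,900, which is 5 full-or-partial $5,000 increments; reduction = 5 × $45 = $225, leaving $81.
Commuter Credit: 16% of the $92,900 excess over $232,600 is $14,864 ≥ base, so the credit is $0.
Total: $9,779 + $81 + $0 = $9,860.

$9,860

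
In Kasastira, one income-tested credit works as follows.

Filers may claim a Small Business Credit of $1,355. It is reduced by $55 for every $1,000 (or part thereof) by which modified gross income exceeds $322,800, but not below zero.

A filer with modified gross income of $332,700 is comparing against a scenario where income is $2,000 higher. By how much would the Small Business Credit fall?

$110

At $332,700 — income exceeds $322,800 by $9,900, which is 10 full-or-partial $1,000 increments; reduction = 10 × $55 = $550, leaving $805.
At $334,700 — income exceeds $322,800 by $11,900, which is 12 full-or-partial $1,000 increments; reduction = 12 × $55 = $660, leaving $695.
Lost: $805 − $695 = $110.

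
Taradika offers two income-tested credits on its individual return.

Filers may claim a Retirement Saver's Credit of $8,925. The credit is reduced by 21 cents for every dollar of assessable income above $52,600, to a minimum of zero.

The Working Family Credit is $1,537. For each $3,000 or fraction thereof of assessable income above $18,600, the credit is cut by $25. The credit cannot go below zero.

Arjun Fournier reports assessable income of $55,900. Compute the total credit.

Retirement Saver's Credit: 21% of the $3,300 excess over $52,600 is $693; credit = $8,925 − $693 = $8,232.
Working Family Credit: income exceeds $18,600 by $37,300, which is 13 full-or-partial $3,000 increments; reduction = 13 × $25 = $325, leaving $1,212.
Total: $8,232 + $1,212 = $9,444.

$9,444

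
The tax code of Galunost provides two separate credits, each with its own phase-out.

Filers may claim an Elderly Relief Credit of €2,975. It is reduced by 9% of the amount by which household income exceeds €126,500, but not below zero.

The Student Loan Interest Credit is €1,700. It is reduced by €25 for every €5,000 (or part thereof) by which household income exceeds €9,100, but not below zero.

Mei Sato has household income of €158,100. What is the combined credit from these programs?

€1,081

Elderly Relief Credit: 9% of the €31,600 excess over €126,500 is €2,844; credit = €2,975 − €2,844 = €131.
Student Loan Interest Credit: income exceeds €9,100 by €149,000, which is 30 full-or-partial €5,000 increments; reduction = 30 × €25 = €750, leaving €950.
Total: €131 + €950 = €1,081.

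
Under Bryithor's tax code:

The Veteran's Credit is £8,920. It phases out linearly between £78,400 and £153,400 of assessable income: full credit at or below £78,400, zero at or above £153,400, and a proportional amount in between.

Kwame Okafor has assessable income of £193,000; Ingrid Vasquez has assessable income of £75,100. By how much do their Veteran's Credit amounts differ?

Kwame (£193,000): Veteran's Credit: £193,000 is at or above £153,400, so the credit is £0.
Ingrid (£75,100): Veteran's Credit: £75,100 is at or below the £78,400 threshold, so the full £8,920 applies.
Difference: |£0 − £8,920| = £8,920.

£8,920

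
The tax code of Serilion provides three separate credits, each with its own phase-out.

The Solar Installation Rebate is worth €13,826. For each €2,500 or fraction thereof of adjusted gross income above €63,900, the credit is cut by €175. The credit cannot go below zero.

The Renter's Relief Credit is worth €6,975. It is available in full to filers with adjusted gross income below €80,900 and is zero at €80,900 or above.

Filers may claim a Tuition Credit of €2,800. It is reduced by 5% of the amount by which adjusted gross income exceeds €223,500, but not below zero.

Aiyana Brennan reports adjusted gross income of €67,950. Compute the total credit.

Solar Installation Rebate: income exceeds €63,900 by €4,050, which is 2 full-or-partial €2,500 increments; reduction = 2 × €175 = €350, leaving €13,476.
Renter's Relief Credit: €67,950 is below the €80,900 cutoff, so the full €6,975 applies.
Tuition Credit: €67,950 is at or below the €223,500 threshold, so the full €2,800 applies.
Total: €13,476 + €6,975 + €2,800 = €23,251.

€23,251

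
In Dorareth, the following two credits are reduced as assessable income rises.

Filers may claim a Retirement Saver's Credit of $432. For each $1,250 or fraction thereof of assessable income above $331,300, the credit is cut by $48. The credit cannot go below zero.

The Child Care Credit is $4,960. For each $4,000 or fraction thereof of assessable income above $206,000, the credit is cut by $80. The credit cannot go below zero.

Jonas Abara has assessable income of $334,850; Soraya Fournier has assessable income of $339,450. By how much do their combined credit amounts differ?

Jonas ($334,850): Retirement Saver's Credit: income exceeds $331,300 by $3,550, which is 3 full-or-partial $1,250 increments; reduction = 3 × $48 = $144, leaving $288. Child Care Credit: income exceeds $206,000 by $128,850, which is 33 full-or-partial $4,000 increments; reduction = 33 × $80 = $2,640, leaving $2,320. total $288 + $2,320 = $2,608
Soraya ($339,450): Retirement Saver's Credit: income exceeds $331,300 by $8,150, which is 7 full-or-partial $1,250 increments; reduction = 7 × $48 = $336, leaving $96. Child Care Credit: income exceeds $206,000 by $133,450, which is 34 full-or-partial $4,000 increments; reduction = 34 × $80 = $2,720, leaving $2,240. total $96 + $2,240 = $2,336
Difference: |$2,608 − $2,336| = $272.

$272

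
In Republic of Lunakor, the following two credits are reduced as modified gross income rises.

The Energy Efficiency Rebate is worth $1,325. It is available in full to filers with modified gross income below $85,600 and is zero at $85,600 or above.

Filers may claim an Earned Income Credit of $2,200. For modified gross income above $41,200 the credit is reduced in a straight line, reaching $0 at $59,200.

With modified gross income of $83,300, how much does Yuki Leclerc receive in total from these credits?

Energy Efficiency Rebate: $83,300 is below the $85,600 cutoff, so the full $1,325 applies.
Earned Income Credit: $83,300 is at or above $59,200, so the credit is $0.
Total: $1,325 + $0 = $1,325.

$1,325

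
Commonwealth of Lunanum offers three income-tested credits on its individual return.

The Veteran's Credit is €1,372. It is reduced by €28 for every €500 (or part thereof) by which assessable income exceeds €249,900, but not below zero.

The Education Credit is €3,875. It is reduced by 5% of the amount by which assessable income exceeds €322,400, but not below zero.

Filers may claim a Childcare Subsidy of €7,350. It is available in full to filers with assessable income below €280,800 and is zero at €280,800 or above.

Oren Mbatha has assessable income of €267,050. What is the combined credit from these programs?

Veteran's Credit: income exceeds €249,900 by €17,150, which is 35 full-or-partial €500 increments; reduction = 35 × €28 = €980, leaving €392.
Education Credit: €267,050 is at or below the €322,400 threshold, so the full €3,875 applies.
Childcare Subsidy: €267,050 is below the €280,800 cutoff, so the full €7,350 applies.
Total: €392 + €3,875 + €7,350 = €11,617.

€11,617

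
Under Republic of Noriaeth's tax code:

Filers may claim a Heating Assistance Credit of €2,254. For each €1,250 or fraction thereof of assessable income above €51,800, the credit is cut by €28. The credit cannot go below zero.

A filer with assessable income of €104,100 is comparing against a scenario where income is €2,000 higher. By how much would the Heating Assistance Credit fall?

At €104,100 — income exceeds €51,800 by €52,300, which is 42 full-or-partial €1,250 increments; reduction = 42 × €28 = €1,176, leaving €1,078.
At €106,100 — income exceeds €51,800 by €54,300, which is 44 full-or-partial €1,250 increments; reduction = 44 × €28 = €1,232, leaving €1,022.
Lost: €1,078 − €1,022 = €56.

€56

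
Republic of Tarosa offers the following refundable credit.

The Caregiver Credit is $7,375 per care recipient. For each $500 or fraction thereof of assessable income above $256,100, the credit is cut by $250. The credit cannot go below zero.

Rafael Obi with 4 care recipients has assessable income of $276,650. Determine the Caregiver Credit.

Caregiver Credit: base = 4 × $7,375 = $29,500. income exceeds $256,100 by $20,550, which is 42 full-or-partial $500 increments; reduction = 42 × $250 = $10,500, leaving $19,000.

$19,000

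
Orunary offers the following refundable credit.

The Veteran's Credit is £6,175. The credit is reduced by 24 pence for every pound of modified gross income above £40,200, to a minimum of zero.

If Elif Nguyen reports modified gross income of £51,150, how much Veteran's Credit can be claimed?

Veteran's Credit: 24% of the £10,950 excess over £40,200 is £2,628; credit = £6,175 − £2,628 = £3,547.

£3,547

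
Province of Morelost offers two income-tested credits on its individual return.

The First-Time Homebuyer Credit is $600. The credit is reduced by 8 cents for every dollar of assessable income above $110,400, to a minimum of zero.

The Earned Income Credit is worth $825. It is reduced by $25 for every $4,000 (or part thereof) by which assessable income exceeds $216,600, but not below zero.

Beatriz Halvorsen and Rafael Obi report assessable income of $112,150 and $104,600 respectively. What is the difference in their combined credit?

Beatriz ($112,150): First-Time Homebuyer Credit: 8% of the $1,750 excess over $110,400 is $140; credit = $600 − $140 = $460. Earned Income Credit: $112,150 is at or below the $216,600 threshold, so the full $825 applies. total $460 + $825 = $1,285
Rafael ($104,600): First-Time Homebuyer Credit: $104,600 is at or below the $110,400 threshold, so the full $600 applies. Earned Income Credit: $104,600 is at or below the $216,600 threshold, so the full $825 applies. total $600 + $825 = $1,425
Difference: |$1,285 − $1,425| = $140.

$140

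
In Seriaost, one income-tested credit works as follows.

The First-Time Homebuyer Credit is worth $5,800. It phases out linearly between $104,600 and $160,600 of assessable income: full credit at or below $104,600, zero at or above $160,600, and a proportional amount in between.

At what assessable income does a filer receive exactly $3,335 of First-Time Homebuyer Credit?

$128,400

$3,335 is 3,335/5,800 of the full $5,800, so 2,465/5,800 of the $56,000 range has been used: income = $104,600 + $56,000 × 2,465/5,800 = $128,400.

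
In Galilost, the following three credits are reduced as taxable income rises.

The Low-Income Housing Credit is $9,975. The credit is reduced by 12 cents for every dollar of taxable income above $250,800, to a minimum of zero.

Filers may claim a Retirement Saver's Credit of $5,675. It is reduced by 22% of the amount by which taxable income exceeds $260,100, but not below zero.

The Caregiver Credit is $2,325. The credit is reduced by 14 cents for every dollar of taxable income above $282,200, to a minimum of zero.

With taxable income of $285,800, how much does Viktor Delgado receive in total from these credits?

Low-Income Housing Credit: 12% of the $35,000 excess over $250,800 is $4,200; credit = $9,975 − $4,200 = $5,775.
Retirement Saver's Credit: 22% of the $25,700 excess over $260,100 is $5,654; credit = $5,675 − $5,654 = $21.
Caregiver Credit: 14% of the $3,600 excess over $282,200 is $504; credit = $2,325 − $504 = $1,821.
Total: $5,775 + $21 + $1,821 = $7,617.

$7,617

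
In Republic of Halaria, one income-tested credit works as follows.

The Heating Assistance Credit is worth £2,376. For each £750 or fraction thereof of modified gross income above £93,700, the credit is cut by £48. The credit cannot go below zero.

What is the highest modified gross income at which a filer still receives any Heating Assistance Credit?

£130,450

After 49 increments the reduction is 49 × £48 = £2,352, leaving £24; one more increment wipes it out. Increment 49 ends at excess 49 × £750 = £36,750, so the highest qualifying income is £93,700 + £36,750 = £130,450.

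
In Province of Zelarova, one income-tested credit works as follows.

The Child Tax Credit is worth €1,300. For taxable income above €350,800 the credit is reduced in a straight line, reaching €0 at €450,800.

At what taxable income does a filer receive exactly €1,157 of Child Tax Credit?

€361,800

€1,157 is 1,157/1,300 of the full €1,300, so 143/1,300 of the €100,000 range has been used: income = €350,800 + €100,000 × 143/1,300 = €361,800.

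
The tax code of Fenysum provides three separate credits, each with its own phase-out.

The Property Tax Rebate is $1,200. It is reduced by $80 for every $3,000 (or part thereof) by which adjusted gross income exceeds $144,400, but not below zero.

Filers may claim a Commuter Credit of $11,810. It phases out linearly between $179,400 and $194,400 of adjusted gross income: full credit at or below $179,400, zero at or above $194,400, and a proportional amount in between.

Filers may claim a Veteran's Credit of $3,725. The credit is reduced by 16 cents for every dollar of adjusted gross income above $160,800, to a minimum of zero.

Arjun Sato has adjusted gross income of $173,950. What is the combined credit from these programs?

$13,831

Property Tax Rebate: income exceeds $144,400 by $29,550, which is 10 full-or-partial $3,000 increments; reduction = 10 × $80 = $800, leaving $400.
Commuter Credit: $173,950 is at or below the $179,400 threshold, so the full $11,810 applies.
Veteran's Credit: 16% of the $13,150 excess over $160,800 is $2,104; credit = $3,725 − $2,104 = $1,621.
Total: $400 + $11,810 + $1,621 = $13,831.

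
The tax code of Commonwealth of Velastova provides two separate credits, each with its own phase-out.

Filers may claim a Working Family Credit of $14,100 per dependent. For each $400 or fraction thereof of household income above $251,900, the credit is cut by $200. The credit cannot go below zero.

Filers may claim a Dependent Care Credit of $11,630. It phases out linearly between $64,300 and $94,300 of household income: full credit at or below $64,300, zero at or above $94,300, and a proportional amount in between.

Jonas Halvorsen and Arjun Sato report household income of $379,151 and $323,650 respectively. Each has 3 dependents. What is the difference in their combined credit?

$6,300

Jonas ($379,151): Working Family Credit: base = 3 × $14,100 = $42,300. income exceeds $251,900 by $127,251 → 319 increments × $200 = $63,800 ≥ base, so the credit is $0. Dependent Care Credit: $379,151 is at or above $94,300, so the credit is $0. total $0 + $0 = $0
Arjun ($323,650): Working Family Credit: base = 3 × $14,100 = $42,300. income exceeds $251,900 by $71,750, which is 180 full-or-partial $400 increments; reduction = 180 × $200 = $36,000, leaving $6,300. Dependent Care Credit: $323,650 is at or above $94,300, so the credit is $0. total $6,300 + $0 = $6,300
Difference: |$0 − $6,300| = $6,300.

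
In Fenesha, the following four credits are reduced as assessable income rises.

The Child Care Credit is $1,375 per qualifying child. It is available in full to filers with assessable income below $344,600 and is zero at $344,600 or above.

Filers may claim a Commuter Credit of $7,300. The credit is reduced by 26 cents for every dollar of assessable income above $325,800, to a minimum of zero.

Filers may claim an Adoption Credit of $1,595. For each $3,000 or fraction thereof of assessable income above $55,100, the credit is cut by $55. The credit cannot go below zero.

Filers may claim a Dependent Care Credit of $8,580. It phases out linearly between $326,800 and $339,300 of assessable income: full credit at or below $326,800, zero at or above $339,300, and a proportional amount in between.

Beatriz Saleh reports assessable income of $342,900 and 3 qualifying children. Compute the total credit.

Child Care Credit: base = 3 × $1,375 = $4,125. $342,900 is below the $344,600 cutoff, so the full $4,125 applies.
Commuter Credit: 26% of the $17,100 excess over $325,800 is $4,446; credit = $7,300 − $4,446 = $2,854.
Adoption Credit: income exceeds $55,100 by $287,800 → 96 increments × $55 = $5,280 ≥ base, so the credit is $0.
Dependent Care Credit: $342,900 is at or above $339,300, so the credit is $0.
Total: $4,125 + $2,854 + $0 + $0 = $6,979.

$6,979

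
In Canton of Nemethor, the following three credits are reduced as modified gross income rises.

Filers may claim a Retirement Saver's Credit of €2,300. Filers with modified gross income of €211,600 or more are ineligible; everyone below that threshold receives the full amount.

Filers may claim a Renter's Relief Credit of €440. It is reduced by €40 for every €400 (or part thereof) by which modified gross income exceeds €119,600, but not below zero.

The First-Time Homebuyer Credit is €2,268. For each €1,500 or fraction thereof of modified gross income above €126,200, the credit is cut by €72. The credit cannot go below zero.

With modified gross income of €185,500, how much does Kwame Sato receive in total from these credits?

Retirement Saver's Credit: €185,500 is below the €211,600 cutoff, so the full €2,300 applies.
Renter's Relief Credit: income exceeds €119,600 by €65,900 → 165 increments × €40 = €6,600 ≥ base, so the credit is €0.
First-Time Homebuyer Credit: income exceeds €126,200 by €59,300 → 40 increments × €72 = €2,880 ≥ base, so the credit is €0.
Total: €2,300 + €0 + €0 = €2,300.

€2,300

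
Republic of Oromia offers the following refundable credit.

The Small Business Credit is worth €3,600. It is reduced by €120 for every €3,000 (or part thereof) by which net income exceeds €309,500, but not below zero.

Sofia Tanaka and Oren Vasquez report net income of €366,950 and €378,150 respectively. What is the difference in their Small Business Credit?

Sofia (€366,950): Small Business Credit: income exceeds €309,500 by €57,450, which is 20 full-or-partial €3,000 increments; reduction = 20 × €120 = €2,400, leaving €1,200.
Oren (€378,150): Small Business Credit: income exceeds €309,500 by €68,650, which is 23 full-or-partial €3,000 increments; reduction = 23 × €120 = €2,760, leaving €840.
Difference: |€1,200 − €840| = €360.

€360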